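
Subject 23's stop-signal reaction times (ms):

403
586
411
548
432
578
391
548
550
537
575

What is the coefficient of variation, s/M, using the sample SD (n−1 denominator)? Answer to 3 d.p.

0.155

n = 11, Σ = 5559, M = 505.3636
Σ(x−M)² = 61100.545; s = √(61100.545/10) = 78.1668
CV = 78.1668 / 505.3636 = 0.15467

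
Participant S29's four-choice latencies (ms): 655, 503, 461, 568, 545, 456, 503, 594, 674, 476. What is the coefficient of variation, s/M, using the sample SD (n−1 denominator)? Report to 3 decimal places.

n = 10, Σ = 5435, M = 543.5000
Σ(x−M)² = 54914.500; s = √(54914.500/9) = 78.1128
CV = 78.1128 / 543.5000 = 0.14372

0.144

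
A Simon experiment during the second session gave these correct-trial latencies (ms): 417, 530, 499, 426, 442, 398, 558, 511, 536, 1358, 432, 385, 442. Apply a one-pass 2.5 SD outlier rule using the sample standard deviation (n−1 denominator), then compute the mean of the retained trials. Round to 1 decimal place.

464.7 ms

n = 13, ΣRT = 6934, M = 533.385
Σ(x−M)² = 774703.08; s = √(774703.08/12) = 254.084
Cutoffs: 533.385 ± 2.5·254.084 → [-101.8, 1168.6]
Outside: 1358 → excluded.
Retained (n=12): Σ = 5576, mean = 5576/12 = 464.667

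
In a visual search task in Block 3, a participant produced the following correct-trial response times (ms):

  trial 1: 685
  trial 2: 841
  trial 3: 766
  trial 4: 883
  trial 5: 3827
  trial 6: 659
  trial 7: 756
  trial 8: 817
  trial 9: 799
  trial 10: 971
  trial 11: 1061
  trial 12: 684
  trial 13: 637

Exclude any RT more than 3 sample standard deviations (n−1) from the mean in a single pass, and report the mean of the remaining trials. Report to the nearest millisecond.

n = 13, ΣRT = 13386, M = 1029.692
Σ(x−M)² = 8659312.77; s = √(8659312.77/12) = 849.476
Cutoffs: 1029.692 ± 3·849.476 → [-1518.7, 3578.1]
Outside: 3827 → excluded.
Retained (n=12): Σ = 9559, mean = 9559/12 = 796.583

797 ms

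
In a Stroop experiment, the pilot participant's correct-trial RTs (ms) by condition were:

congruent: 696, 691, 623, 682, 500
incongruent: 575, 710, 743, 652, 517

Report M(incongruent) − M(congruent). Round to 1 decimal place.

M(congruent) = 3192/5 = 638.400
M(incongruent) = 3197/5 = 639.400
Difference = 639.400 − 638.400 = 1.000 ms

1.0 ms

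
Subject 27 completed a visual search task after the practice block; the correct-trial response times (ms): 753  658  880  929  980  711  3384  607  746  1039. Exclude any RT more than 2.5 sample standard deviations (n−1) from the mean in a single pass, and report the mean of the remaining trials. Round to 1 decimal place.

811.4 ms

n = 10, ΣRT = 10687, M = 1068.700
Σ(x−M)² = 6138080.10; s = √(6138080.10/9) = 825.838
Cutoffs: 1068.700 ± 2.5·825.838 → [-995.9, 3133.3]
Outside: 3384 → excluded.
Retained (n=9): Σ = 7303, mean = 7303/9 = 811.444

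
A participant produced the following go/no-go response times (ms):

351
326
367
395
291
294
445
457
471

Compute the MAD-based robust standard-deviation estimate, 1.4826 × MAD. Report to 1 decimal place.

108.2 ms

Sorted: 291, 294, 326, 351, 367, 395, 445, 457, 471 → median = 367
|x − 367| sorted: 0, 16, 28, 41, 73, 76, 78, 90, 104 → MAD = 73
Robust SD ≈ 1.4826 × 73 = 108.230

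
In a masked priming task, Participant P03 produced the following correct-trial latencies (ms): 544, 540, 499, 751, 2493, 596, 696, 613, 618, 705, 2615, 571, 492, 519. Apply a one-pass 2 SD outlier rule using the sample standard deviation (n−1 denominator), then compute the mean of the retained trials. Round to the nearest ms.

595 ms

n = 14, ΣRT = 12252, M = 875.143
Σ(x−M)² = 6663377.71; s = √(6663377.71/13) = 715.938
Cutoffs: 875.143 ± 2·715.938 → [-556.7, 2307.0]
Outside: 2493, 2615 → excluded.
Retained (n=12): Σ = 7144, mean = 7144/12 = 595.333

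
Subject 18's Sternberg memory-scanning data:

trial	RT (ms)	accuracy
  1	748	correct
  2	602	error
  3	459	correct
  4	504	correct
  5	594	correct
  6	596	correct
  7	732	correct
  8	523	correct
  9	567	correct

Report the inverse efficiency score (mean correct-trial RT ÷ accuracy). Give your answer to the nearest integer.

664 ms

Correct trials (n=8): 748, 459, 504, 594, 596, 732, 523, 567
Mean correct RT = 4723/8 = 590.3750 ms
Proportion correct = 8/9
IES = 590.3750 / (8/9) = 664.172 ms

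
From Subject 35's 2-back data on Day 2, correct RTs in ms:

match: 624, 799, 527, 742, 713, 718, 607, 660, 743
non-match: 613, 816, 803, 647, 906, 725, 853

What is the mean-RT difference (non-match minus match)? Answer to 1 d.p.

84.7 ms

M(match) = 6133/9 = 681.444
M(non-match) = 5363/7 = 766.143
Difference = 766.143 − 681.444 = 84.698 ms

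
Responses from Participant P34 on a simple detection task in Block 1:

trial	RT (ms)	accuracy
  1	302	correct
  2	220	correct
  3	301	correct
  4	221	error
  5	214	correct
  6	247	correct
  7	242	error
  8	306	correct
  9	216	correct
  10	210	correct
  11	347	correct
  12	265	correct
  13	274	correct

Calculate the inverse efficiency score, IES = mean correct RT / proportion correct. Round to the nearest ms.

Correct trials (n=11): 302, 220, 301, 214, 247, 306, 216, 210, 347, 265, 274
Mean correct RT = 2902/11 = 263.8182 ms
Proportion correct = 11/13
IES = 263.8182 / (11/13) = 311.785 ms

312 ms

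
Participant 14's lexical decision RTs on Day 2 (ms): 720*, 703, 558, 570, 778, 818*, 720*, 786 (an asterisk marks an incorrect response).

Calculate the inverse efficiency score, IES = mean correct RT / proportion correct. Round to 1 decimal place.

1086.4 ms

Correct trials (n=5): 703, 558, 570, 778, 786
Mean correct RT = 3395/5 = 679.0000 ms
Proportion correct = 5/8
IES = 679.0000 / (5/8) = 1086.400 ms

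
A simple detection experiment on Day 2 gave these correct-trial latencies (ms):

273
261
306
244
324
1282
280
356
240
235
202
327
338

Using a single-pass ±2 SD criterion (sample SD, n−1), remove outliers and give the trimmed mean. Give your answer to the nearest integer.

n = 13, ΣRT = 4668, M = 359.077
Σ(x−M)² = 948088.92; s = √(948088.92/12) = 281.083
Cutoffs: 359.077 ± 2·281.083 → [-203.1, 921.2]
Outside: 1282 → excluded.
Retained (n=12): Σ = 3386, mean = 3386/12 = 282.167

282 ms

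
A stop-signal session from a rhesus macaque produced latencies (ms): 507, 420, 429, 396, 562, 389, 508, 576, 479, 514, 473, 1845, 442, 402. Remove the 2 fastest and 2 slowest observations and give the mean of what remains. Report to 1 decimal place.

473.6 ms

Sorted: 389, 396, 402, 420, 429, 442, 473, 479, 507, 508, 514, 562, 576, 1845
Drop lowest 2 (389, 396) and highest 2 (576, 1845)
Remaining (n=10): Σ = 4736, mean = 4736/10 = 473.600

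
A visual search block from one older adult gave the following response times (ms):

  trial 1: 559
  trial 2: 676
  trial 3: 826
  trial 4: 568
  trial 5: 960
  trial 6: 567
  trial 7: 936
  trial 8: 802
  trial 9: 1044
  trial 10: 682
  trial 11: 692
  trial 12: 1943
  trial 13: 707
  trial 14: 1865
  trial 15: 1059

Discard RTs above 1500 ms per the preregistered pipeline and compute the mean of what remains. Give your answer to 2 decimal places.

775.23 ms

Excluded: 1865, 1943
Retained (n=13): Σ = 10078
Mean = 10078/13 = 775.2308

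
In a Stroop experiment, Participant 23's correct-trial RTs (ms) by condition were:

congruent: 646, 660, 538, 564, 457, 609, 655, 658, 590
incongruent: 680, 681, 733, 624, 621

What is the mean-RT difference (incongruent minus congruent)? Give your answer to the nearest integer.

M(congruent) = 5377/9 = 597.444
M(incongruent) = 3339/5 = 667.800
Difference = 667.800 − 597.444 = 70.356 ms

70 ms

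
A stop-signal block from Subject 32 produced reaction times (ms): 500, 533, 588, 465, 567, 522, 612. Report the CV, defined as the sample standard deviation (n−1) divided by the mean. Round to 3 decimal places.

n = 7, Σ = 3787, M = 541.0000
Σ(x−M)² = 15808.000; s = √(15808.000/6) = 51.3290
CV = 51.3290 / 541.0000 = 0.09488

0.095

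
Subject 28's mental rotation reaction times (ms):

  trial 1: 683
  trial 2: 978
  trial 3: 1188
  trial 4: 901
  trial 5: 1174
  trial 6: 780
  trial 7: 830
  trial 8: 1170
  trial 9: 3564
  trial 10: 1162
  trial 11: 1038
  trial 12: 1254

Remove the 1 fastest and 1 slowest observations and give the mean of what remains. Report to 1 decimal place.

Sorted: 683, 780, 830, 901, 978, 1038, 1162, 1170, 1174, 1188, 1254, 3564
Drop lowest 1 (683) and highest 1 (3564)
Remaining (n=10): Σ = 10475, mean = 10475/10 = 1047.500

1047.5 ms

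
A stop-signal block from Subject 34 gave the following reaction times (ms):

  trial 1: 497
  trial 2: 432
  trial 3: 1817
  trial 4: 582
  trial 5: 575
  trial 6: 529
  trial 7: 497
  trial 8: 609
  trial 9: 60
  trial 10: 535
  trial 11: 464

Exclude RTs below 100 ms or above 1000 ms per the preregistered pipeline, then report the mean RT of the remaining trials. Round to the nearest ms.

524 ms

Excluded: 60, 1817
Retained (n=9): Σ = 4720
Mean = 4720/9 = 524.4444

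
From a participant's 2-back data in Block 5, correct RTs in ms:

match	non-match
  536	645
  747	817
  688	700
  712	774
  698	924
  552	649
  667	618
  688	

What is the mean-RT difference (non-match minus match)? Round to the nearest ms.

71 ms

M(match) = 5288/8 = 661.000
M(non-match) = 5127/7 = 732.429
Difference = 732.429 − 661.000 = 71.429 ms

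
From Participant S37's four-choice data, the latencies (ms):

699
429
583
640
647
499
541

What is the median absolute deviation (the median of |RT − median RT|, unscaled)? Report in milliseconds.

Sorted: 429, 499, 541, 583, 640, 647, 699 → median = 583
|x − 583|: 116, 154, 0, 57, 64, 84, 42
Sorted deviations: 0, 42, 57, 64, 84, 116, 154 → MAD = 64

64 ms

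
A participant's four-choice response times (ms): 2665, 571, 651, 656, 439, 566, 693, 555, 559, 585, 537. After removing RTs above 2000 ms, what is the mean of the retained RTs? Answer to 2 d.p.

Excluded: 2665
Retained (n=10): Σ = 5812
Mean = 5812/10 = 581.2000

581.20 ms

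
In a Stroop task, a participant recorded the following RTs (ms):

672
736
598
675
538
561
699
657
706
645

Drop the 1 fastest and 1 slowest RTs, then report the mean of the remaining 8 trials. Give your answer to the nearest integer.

652 ms

Sorted: 538, 561, 598, 645, 657, 672, 675, 699, 706, 736
Drop lowest 1 (538) and highest 1 (736)
Remaining (n=8): Σ = 5213, mean = 5213/8 = 651.625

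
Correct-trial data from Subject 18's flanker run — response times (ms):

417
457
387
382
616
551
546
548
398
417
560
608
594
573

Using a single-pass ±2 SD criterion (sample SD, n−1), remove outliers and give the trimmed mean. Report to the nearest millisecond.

504 ms

n = 14, ΣRT = 7054, M = 503.857
Σ(x−M)² = 102421.71; s = √(102421.71/13) = 88.761
Cutoffs: 503.857 ± 2·88.761 → [326.3, 681.4]
No RTs fall outside the cutoffs; all 14 retained. Mean = 7054/14 = 503.857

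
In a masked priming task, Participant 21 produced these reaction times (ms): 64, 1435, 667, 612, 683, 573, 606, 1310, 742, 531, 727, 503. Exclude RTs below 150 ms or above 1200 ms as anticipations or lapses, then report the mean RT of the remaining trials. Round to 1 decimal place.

Excluded: 64, 1310, 1435
Retained (n=9): Σ = 5644
Mean = 5644/9 = 627.1111

627.1 ms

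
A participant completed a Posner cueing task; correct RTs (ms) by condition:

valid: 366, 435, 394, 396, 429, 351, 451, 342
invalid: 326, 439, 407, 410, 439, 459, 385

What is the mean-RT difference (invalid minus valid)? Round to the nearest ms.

14 ms

M(valid) = 3164/8 = 395.500
M(invalid) = 2865/7 = 409.286
Difference = 409.286 − 395.500 = 13.786 ms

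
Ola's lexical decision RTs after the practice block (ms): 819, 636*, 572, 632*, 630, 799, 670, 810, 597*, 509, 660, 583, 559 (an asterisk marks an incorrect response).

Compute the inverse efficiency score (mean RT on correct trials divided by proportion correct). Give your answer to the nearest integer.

Correct trials (n=10): 819, 572, 630, 799, 670, 810, 509, 660, 583, 559
Mean correct RT = 6611/10 = 661.1000 ms
Proportion correct = 10/13
IES = 661.1000 / (10/13) = 859.430 ms

859 ms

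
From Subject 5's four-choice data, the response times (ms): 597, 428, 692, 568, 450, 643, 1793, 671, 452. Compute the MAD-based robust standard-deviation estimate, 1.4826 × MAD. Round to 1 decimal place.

140.8 ms

Sorted: 428, 450, 452, 568, 597, 643, 671, 692, 1793 → median = 597
|x − 597| sorted: 0, 29, 46, 74, 95, 145, 147, 169, 1196 → MAD = 95
Robust SD ≈ 1.4826 × 95 = 140.847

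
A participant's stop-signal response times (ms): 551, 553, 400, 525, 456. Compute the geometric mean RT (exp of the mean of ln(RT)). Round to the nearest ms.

493 ms

ln(RT): 6.3117, 6.3154, 5.9915, 6.2634, 6.1225
Mean ln(RT) = 31.0044/5 = 6.20089
Geometric mean = exp(6.20089) = 493.19 ms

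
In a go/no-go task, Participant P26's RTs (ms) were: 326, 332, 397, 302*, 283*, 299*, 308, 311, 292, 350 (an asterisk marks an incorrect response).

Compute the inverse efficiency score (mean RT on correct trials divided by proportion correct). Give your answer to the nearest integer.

473 ms

Correct trials (n=7): 326, 332, 397, 308, 311, 292, 350
Mean correct RT = 2316/7 = 330.8571 ms
Proportion correct = 7/10
IES = 330.8571 / (7/10) = 472.653 ms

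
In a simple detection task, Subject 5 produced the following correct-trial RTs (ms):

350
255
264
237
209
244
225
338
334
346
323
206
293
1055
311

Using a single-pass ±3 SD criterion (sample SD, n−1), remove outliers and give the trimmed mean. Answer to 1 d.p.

n = 15, ΣRT = 4990, M = 332.667
Σ(x−M)² = 595101.33; s = √(595101.33/14) = 206.173
Cutoffs: 332.667 ± 3·206.173 → [-285.9, 951.2]
Outside: 1055 → excluded.
Retained (n=14): Σ = 3935, mean = 3935/14 = 281.071

281.1 ms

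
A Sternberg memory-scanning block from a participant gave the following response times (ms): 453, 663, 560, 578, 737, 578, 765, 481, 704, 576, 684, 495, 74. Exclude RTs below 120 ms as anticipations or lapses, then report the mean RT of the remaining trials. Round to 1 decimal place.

606.2 ms

Excluded: 74
Retained (n=12): Σ = 7274
Mean = 7274/12 = 606.1667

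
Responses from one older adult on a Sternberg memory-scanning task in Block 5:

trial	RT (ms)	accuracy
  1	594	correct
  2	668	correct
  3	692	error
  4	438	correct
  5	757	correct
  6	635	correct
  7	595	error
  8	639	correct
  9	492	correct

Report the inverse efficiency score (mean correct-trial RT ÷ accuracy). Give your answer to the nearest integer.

Correct trials (n=7): 594, 668, 438, 757, 635, 639, 492
Mean correct RT = 4223/7 = 603.2857 ms
Proportion correct = 7/9
IES = 603.2857 / (7/9) = 775.653 ms

776 ms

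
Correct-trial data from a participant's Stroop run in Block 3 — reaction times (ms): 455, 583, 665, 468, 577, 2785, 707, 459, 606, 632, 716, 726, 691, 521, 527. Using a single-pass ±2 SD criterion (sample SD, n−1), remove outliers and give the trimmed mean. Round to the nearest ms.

n = 15, ΣRT = 11118, M = 741.200
Σ(x−M)² = 4600228.40; s = √(4600228.40/14) = 573.226
Cutoffs: 741.200 ± 2·573.226 → [-405.3, 1887.7]
Outside: 2785 → excluded.
Retained (n=14): Σ = 8333, mean = 8333/14 = 595.214

595 ms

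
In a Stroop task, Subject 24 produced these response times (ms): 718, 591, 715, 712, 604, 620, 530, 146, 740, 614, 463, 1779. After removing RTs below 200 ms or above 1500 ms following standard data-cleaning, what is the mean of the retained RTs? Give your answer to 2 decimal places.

630.70 ms

Excluded: 146, 1779
Retained (n=10): Σ = 6307
Mean = 6307/10 = 630.7000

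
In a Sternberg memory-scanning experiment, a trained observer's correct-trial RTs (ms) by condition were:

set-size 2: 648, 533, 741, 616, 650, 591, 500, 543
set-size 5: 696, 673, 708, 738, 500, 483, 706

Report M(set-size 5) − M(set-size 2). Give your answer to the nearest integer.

M(set-size 2) = 4822/8 = 602.750
M(set-size 5) = 4504/7 = 643.429
Difference = 643.429 − 602.750 = 40.679 ms

41 ms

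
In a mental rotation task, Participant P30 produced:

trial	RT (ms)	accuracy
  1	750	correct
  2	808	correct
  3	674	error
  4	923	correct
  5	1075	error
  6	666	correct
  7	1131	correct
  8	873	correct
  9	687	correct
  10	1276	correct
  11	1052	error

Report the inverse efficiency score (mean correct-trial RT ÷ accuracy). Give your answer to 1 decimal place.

1222.7 ms

Correct trials (n=8): 750, 808, 923, 666, 1131, 873, 687, 1276
Mean correct RT = 7114/8 = 889.2500 ms
Proportion correct = 8/11
IES = 889.2500 / (8/11) = 1222.719 ms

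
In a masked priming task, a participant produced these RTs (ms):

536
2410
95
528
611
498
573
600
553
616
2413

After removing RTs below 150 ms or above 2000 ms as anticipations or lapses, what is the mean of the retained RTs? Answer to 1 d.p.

Excluded: 95, 2410, 2413
Retained (n=8): Σ = 4515
Mean = 4515/8 = 564.3750

564.4 ms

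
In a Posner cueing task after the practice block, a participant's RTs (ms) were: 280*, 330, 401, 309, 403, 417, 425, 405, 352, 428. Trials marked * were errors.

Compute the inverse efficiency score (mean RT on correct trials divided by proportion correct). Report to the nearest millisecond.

Correct trials (n=9): 330, 401, 309, 403, 417, 425, 405, 352, 428
Mean correct RT = 3470/9 = 385.5556 ms
Proportion correct = 9/10
IES = 385.5556 / (9/10) = 428.395 ms

428 ms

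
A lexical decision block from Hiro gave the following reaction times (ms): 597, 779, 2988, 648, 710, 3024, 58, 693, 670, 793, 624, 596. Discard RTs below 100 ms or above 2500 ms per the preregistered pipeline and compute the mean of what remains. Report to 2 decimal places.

Excluded: 58, 2988, 3024
Retained (n=9): Σ = 6110
Mean = 6110/9 = 678.8889

678.89 ms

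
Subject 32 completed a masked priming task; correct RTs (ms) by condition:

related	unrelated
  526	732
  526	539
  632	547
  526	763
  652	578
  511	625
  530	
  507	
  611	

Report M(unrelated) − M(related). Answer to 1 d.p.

M(related) = 5021/9 = 557.889
M(unrelated) = 3784/6 = 630.667
Difference = 630.667 − 557.889 = 72.778 ms

72.8 ms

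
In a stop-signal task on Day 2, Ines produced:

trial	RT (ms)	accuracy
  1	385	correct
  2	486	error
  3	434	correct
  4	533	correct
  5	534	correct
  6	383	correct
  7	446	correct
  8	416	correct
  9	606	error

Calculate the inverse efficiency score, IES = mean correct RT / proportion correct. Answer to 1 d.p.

Correct trials (n=7): 385, 434, 533, 534, 383, 446, 416
Mean correct RT = 3131/7 = 447.2857 ms
Proportion correct = 7/9
IES = 447.2857 / (7/9) = 575.082 ms

575.1 ms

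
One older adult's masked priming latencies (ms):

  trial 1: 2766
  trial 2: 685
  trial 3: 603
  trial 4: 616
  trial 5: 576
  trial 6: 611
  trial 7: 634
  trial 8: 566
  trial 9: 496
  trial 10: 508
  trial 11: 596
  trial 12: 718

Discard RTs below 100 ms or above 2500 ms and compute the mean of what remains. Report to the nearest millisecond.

601 ms

Excluded: 2766
Retained (n=11): Σ = 6609
Mean = 6609/11 = 600.8182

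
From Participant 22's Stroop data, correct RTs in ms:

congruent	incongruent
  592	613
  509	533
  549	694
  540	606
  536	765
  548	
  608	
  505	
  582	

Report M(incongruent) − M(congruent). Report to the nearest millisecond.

90 ms

M(congruent) = 4969/9 = 552.111
M(incongruent) = 3211/5 = 642.200
Difference = 642.200 − 552.111 = 90.089 ms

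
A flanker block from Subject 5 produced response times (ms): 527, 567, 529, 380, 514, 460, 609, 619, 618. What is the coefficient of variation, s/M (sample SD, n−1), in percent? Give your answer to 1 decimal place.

14.8%

n = 9, Σ = 4823, M = 535.8889
Σ(x−M)² = 50628.889; s = √(50628.889/8) = 79.5526
CV = 79.5526 / 535.8889 = 0.14845 = 14.845%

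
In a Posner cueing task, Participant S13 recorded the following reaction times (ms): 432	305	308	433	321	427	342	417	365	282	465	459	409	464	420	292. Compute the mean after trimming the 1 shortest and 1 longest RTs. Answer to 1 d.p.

385.3 ms

Sorted: 282, 292, 305, 308, 321, 342, 365, 409, 417, 420, 427, 432, 433, 459, 464, 465
Drop lowest 1 (282) and highest 1 (465)
Remaining (n=14): Σ = 5394, mean = 5394/14 = 385.286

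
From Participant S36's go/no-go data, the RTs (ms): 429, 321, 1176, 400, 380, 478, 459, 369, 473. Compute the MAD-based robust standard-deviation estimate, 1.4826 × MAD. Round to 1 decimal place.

Sorted: 321, 369, 380, 400, 429, 459, 473, 478, 1176 → median = 429
|x − 429| sorted: 0, 29, 30, 44, 49, 49, 60, 108, 747 → MAD = 49
Robust SD ≈ 1.4826 × 49 = 72.647

72.6 ms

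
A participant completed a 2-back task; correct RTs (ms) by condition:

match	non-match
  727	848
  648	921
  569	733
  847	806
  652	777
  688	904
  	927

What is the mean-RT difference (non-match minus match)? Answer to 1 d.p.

156.6 ms

M(match) = 4131/6 = 688.500
M(non-match) = 5916/7 = 845.143
Difference = 845.143 − 688.500 = 156.643 ms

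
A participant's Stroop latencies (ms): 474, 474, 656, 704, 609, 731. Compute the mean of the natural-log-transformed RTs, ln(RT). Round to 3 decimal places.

ln(RT): 6.1612, 6.1612, 6.4862, 6.5568, 6.4118, 6.5944
Σ ln(RT) = 38.3716
Mean = 38.3716/6 = 6.39526

6.395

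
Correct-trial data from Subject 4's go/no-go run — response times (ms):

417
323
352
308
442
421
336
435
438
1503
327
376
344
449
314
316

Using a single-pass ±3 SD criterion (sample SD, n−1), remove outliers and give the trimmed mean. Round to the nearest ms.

373 ms

n = 16, ΣRT = 7101, M = 443.812
Σ(x−M)² = 1237746.44; s = √(1237746.44/15) = 287.257
Cutoffs: 443.812 ± 3·287.257 → [-418.0, 1305.6]
Outside: 1503 → excluded.
Retained (n=15): Σ = 5598, mean = 5598/15 = 373.200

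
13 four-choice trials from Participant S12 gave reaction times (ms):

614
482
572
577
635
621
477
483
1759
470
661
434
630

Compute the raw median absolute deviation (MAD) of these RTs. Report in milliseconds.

Sorted: 434, 470, 477, 482, 483, 572, 577, 614, 621, 630, 635, 661, 1759 → median = 577
|x − 577|: 37, 95, 5, 0, 58, 44, 100, 94, 1182, 107, 84, 143, 53
Sorted deviations: 0, 5, 37, 44, 53, 58, 84, 94, 95, 100, 107, 143, 1182 → MAD = 84

84 ms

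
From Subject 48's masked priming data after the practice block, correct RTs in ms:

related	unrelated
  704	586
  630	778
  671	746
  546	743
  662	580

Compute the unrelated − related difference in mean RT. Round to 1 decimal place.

44.0 ms

M(related) = 3213/5 = 642.600
M(unrelated) = 3433/5 = 686.600
Difference = 686.600 − 642.600 = 44.000 ms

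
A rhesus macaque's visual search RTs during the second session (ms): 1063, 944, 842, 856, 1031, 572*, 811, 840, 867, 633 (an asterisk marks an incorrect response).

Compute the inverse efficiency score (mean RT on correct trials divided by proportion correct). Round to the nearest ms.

974 ms

Correct trials (n=9): 1063, 944, 842, 856, 1031, 811, 840, 867, 633
Mean correct RT = 7887/9 = 876.3333 ms
Proportion correct = 9/10
IES = 876.3333 / (9/10) = 973.704 ms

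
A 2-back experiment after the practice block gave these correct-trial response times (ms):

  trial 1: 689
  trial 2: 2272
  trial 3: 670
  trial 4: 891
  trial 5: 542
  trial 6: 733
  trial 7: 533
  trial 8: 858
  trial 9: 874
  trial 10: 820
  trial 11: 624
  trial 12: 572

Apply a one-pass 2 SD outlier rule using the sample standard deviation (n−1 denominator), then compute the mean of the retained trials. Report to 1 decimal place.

709.6 ms

n = 12, ΣRT = 10078, M = 839.833
Σ(x−M)² = 2419787.67; s = √(2419787.67/11) = 469.021
Cutoffs: 839.833 ± 2·469.021 → [-98.2, 1777.9]
Outside: 2272 → excluded.
Retained (n=11): Σ = 7806, mean = 7806/11 = 709.636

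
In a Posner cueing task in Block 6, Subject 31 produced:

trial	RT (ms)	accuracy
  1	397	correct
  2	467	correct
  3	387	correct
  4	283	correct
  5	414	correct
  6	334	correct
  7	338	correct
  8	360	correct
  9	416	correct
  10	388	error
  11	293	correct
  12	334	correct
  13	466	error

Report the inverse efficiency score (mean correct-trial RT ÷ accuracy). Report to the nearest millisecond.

Correct trials (n=11): 397, 467, 387, 283, 414, 334, 338, 360, 416, 293, 334
Mean correct RT = 4023/11 = 365.7273 ms
Proportion correct = 11/13
IES = 365.7273 / (11/13) = 432.223 ms

432 ms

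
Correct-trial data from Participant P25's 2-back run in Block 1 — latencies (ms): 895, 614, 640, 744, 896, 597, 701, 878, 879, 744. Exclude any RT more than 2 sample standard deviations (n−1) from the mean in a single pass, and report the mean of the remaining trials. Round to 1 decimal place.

n = 10, ΣRT = 7588, M = 758.800
Σ(x−M)² = 131069.60; s = √(131069.60/9) = 120.678
Cutoffs: 758.800 ± 2·120.678 → [517.4, 1000.2]
No RTs fall outside the cutoffs; all 10 retained. Mean = 7588/10 = 758.800

758.8 ms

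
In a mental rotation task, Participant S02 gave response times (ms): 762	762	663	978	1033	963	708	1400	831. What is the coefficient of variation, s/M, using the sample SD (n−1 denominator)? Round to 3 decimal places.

n = 9, Σ = 8100, M = 900.0000
Σ(x−M)² = 413624.000; s = √(413624.000/8) = 227.3829
CV = 227.3829 / 900.0000 = 0.25265

0.253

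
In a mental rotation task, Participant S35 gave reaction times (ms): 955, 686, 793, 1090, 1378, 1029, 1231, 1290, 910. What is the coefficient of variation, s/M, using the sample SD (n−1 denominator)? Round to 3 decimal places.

0.222

n = 9, Σ = 9362, M = 1040.2222
Σ(x−M)² = 426295.556; s = √(426295.556/8) = 230.8397
CV = 230.8397 / 1040.2222 = 0.22191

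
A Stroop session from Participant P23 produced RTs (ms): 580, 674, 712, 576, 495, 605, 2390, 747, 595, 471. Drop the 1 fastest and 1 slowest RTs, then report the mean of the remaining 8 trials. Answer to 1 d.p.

623.0 ms

Sorted: 471, 495, 576, 580, 595, 605, 674, 712, 747, 2390
Drop lowest 1 (471) and highest 1 (2390)
Remaining (n=8): Σ = 4984, mean = 4984/8 = 623.000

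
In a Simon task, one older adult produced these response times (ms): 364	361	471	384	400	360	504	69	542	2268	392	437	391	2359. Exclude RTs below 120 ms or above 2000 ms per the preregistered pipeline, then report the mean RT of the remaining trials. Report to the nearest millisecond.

419 ms

Excluded: 69, 2268, 2359
Retained (n=11): Σ = 4606
Mean = 4606/11 = 418.7273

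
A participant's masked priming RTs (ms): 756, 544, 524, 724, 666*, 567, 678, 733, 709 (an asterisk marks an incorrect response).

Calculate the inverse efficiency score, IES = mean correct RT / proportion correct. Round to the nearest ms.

736 ms

Correct trials (n=8): 756, 544, 524, 724, 567, 678, 733, 709
Mean correct RT = 5235/8 = 654.3750 ms
Proportion correct = 8/9
IES = 654.3750 / (8/9) = 736.172 ms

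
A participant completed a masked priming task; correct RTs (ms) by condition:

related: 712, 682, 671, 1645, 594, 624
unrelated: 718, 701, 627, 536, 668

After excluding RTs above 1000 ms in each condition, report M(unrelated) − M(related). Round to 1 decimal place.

-6.6 ms

related: exclude 1645
M(related) = 3283/5 = 656.600
M(unrelated) = 3250/5 = 650.000
Difference = 650.000 − 656.600 = -6.600 ms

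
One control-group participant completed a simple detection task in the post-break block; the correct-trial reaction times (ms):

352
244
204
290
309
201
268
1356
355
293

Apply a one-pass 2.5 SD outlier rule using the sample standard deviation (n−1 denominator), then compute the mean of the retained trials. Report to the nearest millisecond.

n = 10, ΣRT = 3872, M = 387.200
Σ(x−M)² = 1068233.60; s = √(1068233.60/9) = 344.518
Cutoffs: 387.200 ± 2.5·344.518 → [-474.1, 1248.5]
Outside: 1356 → excluded.
Retained (n=9): Σ = 2516, mean = 2516/9 = 279.556

280 ms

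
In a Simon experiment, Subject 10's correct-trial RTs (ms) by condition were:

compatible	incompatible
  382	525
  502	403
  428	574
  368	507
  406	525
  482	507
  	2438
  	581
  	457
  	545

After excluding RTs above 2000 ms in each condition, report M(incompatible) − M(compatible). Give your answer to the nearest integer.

86 ms

incompatible: exclude 2438
M(compatible) = 2568/6 = 428.000
M(incompatible) = 4624/9 = 513.778
Difference = 513.778 − 428.000 = 85.778 ms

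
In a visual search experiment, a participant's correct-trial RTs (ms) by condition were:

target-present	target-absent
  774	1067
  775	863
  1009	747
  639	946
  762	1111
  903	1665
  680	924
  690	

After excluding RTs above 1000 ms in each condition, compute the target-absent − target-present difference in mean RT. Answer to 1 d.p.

123.9 ms

target-present: exclude 1009
target-absent: exclude 1067, 1111, 1665
M(target-present) = 5223/7 = 746.143
M(target-absent) = 3480/4 = 870.000
Difference = 870.000 − 746.143 = 123.857 ms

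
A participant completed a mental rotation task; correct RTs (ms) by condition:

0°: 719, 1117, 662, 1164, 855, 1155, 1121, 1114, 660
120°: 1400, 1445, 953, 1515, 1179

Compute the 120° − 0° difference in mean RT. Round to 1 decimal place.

346.5 ms

M(0°) = 8567/9 = 951.889
M(120°) = 6492/5 = 1298.400
Difference = 1298.400 − 951.889 = 346.511 ms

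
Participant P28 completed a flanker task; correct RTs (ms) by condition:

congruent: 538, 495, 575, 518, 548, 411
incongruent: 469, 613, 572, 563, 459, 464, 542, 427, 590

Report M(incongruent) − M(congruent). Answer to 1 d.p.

M(congruent) = 3085/6 = 514.167
M(incongruent) = 4699/9 = 522.111
Difference = 522.111 − 514.167 = 7.944 ms

7.9 ms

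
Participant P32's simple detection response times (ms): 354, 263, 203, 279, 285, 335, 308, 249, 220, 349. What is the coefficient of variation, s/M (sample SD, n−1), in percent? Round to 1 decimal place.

18.4%

n = 10, Σ = 2845, M = 284.5000
Σ(x−M)² = 24648.500; s = √(24648.500/9) = 52.3328
CV = 52.3328 / 284.5000 = 0.18395 = 18.395%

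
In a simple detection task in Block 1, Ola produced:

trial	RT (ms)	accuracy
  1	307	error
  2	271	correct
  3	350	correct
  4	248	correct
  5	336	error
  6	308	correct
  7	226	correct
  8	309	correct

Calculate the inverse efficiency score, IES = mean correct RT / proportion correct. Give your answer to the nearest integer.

Correct trials (n=6): 271, 350, 248, 308, 226, 309
Mean correct RT = 1712/6 = 285.3333 ms
Proportion correct = 6/8
IES = 285.3333 / (6/8) = 380.444 ms

380 ms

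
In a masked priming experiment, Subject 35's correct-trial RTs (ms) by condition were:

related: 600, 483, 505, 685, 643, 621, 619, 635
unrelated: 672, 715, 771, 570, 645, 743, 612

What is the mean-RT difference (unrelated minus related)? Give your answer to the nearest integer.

77 ms

M(related) = 4791/8 = 598.875
M(unrelated) = 4728/7 = 675.429
Difference = 675.429 − 598.875 = 76.554 ms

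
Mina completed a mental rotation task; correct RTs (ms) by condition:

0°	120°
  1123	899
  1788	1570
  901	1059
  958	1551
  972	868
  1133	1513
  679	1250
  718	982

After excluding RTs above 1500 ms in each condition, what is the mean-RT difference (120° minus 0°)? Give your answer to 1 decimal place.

0°: exclude 1788
120°: exclude 1570, 1551, 1513
M(0°) = 6484/7 = 926.286
M(120°) = 5058/5 = 1011.600
Difference = 1011.600 − 926.286 = 85.314 ms

85.3 ms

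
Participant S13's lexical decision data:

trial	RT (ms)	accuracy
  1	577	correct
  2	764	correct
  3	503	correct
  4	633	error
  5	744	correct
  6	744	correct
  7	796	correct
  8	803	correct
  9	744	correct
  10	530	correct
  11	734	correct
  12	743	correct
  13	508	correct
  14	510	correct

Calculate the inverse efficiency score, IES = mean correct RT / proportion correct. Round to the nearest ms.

Correct trials (n=13): 577, 764, 503, 744, 744, 796, 803, 744, 530, 734, 743, 508, 510
Mean correct RT = 8700/13 = 669.2308 ms
Proportion correct = 13/14
IES = 669.2308 / (13/14) = 720.710 ms

721 ms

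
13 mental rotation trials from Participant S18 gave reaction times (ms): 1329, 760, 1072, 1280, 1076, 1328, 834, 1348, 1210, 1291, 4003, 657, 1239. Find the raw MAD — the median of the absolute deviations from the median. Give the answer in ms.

109 ms

Sorted: 657, 760, 834, 1072, 1076, 1210, 1239, 1280, 1291, 1328, 1329, 1348, 4003 → median = 1239
|x − 1239|: 90, 479, 167, 41, 163, 89, 405, 109, 29, 52, 2764, 582, 0
Sorted deviations: 0, 29, 41, 52, 89, 90, 109, 163, 167, 405, 479, 582, 2764 → MAD = 109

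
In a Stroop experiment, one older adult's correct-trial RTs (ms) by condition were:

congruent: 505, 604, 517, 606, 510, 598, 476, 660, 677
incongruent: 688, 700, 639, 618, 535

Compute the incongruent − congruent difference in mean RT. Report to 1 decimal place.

63.4 ms

M(congruent) = 5153/9 = 572.556
M(incongruent) = 3180/5 = 636.000
Difference = 636.000 − 572.556 = 63.444 ms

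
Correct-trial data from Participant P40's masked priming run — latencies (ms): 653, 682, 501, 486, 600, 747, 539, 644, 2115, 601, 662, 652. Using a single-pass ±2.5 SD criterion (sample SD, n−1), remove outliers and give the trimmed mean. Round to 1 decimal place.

n = 12, ΣRT = 8882, M = 740.167
Σ(x−M)² = 2125609.67; s = √(2125609.67/11) = 439.588
Cutoffs: 740.167 ± 2.5·439.588 → [-358.8, 1839.1]
Outside: 2115 → excluded.
Retained (n=11): Σ = 6767, mean = 6767/11 = 615.182

615.2 ms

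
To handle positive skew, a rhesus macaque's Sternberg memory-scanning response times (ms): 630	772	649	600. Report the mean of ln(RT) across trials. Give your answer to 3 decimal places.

ln(RT): 6.4457, 6.6490, 6.4754, 6.3969
Σ ln(RT) = 25.9671
Mean = 25.9671/4 = 6.49177

6.492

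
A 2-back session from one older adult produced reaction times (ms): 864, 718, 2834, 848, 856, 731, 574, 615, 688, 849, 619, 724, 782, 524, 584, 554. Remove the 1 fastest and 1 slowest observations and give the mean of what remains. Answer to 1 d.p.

714.7 ms

Sorted: 524, 554, 574, 584, 615, 619, 688, 718, 724, 731, 782, 848, 849, 856, 864, 2834
Drop lowest 1 (524) and highest 1 (2834)
Remaining (n=14): Σ = 10006, mean = 10006/14 = 714.714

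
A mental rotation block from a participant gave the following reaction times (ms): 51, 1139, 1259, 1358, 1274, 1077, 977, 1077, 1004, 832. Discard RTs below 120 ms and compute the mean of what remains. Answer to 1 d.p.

Excluded: 51
Retained (n=9): Σ = 9997
Mean = 9997/9 = 1110.7778

1110.8 ms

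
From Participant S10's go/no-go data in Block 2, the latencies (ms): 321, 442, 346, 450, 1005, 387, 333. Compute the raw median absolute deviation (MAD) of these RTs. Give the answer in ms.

55 ms

Sorted: 321, 333, 346, 387, 442, 450, 1005 → median = 387
|x − 387|: 66, 55, 41, 63, 618, 0, 54
Sorted deviations: 0, 41, 54, 55, 63, 66, 618 → MAD = 55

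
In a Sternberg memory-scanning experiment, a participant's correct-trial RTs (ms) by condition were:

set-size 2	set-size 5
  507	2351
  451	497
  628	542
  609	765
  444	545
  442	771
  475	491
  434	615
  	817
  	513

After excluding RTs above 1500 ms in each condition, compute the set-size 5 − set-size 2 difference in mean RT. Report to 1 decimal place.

set-size 5: exclude 2351
M(set-size 2) = 3990/8 = 498.750
M(set-size 5) = 5556/9 = 617.333
Difference = 617.333 − 498.750 = 118.583 ms

118.6 ms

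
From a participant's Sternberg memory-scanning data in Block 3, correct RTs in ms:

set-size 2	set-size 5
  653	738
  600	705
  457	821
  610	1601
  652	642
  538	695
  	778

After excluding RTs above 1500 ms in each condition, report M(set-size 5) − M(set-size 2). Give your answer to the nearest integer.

145 ms

set-size 5: exclude 1601
M(set-size 2) = 3510/6 = 585.000
M(set-size 5) = 4379/6 = 729.833
Difference = 729.833 − 585.000 = 144.833 ms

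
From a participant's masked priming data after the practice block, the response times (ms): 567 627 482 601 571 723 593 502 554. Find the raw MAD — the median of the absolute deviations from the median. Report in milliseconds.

Sorted: 482, 502, 554, 567, 571, 593, 601, 627, 723 → median = 571
|x − 571|: 4, 56, 89, 30, 0, 152, 22, 69, 17
Sorted deviations: 0, 4, 17, 22, 30, 56, 69, 89, 152 → MAD = 30

30 ms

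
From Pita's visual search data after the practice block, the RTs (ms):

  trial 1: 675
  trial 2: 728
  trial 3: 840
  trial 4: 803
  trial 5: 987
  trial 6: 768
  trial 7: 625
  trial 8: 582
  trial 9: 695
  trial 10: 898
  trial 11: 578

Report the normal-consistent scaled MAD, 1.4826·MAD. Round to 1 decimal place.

152.7 ms

Sorted: 578, 582, 625, 675, 695, 728, 768, 803, 840, 898, 987 → median = 728
|x − 728| sorted: 0, 33, 40, 53, 75, 103, 112, 146, 150, 170, 259 → MAD = 103
Robust SD ≈ 1.4826 × 103 = 152.708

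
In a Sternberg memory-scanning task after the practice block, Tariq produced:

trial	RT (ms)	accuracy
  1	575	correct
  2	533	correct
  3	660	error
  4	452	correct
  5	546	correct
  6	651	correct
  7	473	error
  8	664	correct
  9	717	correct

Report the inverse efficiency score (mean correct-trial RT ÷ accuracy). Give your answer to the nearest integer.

Correct trials (n=7): 575, 533, 452, 546, 651, 664, 717
Mean correct RT = 4138/7 = 591.1429 ms
Proportion correct = 7/9
IES = 591.1429 / (7/9) = 760.041 ms

760 ms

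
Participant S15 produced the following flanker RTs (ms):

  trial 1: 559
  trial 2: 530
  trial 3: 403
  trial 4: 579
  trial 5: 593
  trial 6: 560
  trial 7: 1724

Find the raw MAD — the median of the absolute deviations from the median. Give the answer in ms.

Sorted: 403, 530, 559, 560, 579, 593, 1724 → median = 560
|x − 560|: 1, 30, 157, 19, 33, 0, 1164
Sorted deviations: 0, 1, 19, 30, 33, 157, 1164 → MAD = 30

30 ms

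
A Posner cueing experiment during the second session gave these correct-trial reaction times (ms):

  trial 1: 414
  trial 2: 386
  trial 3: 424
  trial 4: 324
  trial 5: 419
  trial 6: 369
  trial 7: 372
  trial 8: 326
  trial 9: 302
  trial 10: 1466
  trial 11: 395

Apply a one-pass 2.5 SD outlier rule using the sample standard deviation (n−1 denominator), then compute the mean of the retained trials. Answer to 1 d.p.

373.1 ms

n = 11, ΣRT = 5197, M = 472.455
Σ(x−M)² = 1102564.73; s = √(1102564.73/10) = 332.049
Cutoffs: 472.455 ± 2.5·332.049 → [-357.7, 1302.6]
Outside: 1466 → excluded.
Retained (n=10): Σ = 3731, mean = 3731/10 = 373.100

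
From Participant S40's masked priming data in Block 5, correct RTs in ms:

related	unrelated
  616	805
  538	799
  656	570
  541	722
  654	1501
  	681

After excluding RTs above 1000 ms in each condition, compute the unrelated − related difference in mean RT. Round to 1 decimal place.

unrelated: exclude 1501
M(related) = 3005/5 = 601.000
M(unrelated) = 3577/5 = 715.400
Difference = 715.400 − 601.000 = 114.400 ms

114.4 ms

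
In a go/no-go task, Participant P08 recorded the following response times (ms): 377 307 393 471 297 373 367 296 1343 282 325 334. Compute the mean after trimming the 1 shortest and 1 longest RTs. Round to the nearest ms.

Sorted: 282, 296, 297, 307, 325, 334, 367, 373, 377, 393, 471, 1343
Drop lowest 1 (282) and highest 1 (1343)
Remaining (n=10): Σ = 3540, mean = 3540/10 = 354.000

354 ms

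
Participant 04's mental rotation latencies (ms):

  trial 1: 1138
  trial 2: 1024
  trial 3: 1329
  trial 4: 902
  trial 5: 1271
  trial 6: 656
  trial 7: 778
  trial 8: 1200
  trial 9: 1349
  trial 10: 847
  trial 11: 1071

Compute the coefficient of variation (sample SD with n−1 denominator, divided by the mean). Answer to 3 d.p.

n = 11, Σ = 11565, M = 1051.3636
Σ(x−M)² = 539756.545; s = √(539756.545/10) = 232.3266
CV = 232.3266 / 1051.3636 = 0.22098

0.221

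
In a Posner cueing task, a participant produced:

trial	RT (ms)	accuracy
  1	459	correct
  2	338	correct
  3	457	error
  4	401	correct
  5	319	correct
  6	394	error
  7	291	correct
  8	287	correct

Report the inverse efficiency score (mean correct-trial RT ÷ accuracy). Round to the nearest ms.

466 ms

Correct trials (n=6): 459, 338, 401, 319, 291, 287
Mean correct RT = 2095/6 = 349.1667 ms
Proportion correct = 6/8
IES = 349.1667 / (6/8) = 465.556 ms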